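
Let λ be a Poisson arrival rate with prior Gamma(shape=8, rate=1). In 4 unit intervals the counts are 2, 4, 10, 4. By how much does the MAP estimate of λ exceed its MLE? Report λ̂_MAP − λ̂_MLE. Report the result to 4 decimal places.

Σxᵢ = 20. Posterior is Gamma(28, 5); MAP = (28−1)/5 = 27/5 ≈ 5.40000.
MLE = x̄ = 20/4 ≈ 5.00000.
Difference = 27/5 − 20/4 = 2/5 ≈ 0.4000.

MAP − MLE = 0.4000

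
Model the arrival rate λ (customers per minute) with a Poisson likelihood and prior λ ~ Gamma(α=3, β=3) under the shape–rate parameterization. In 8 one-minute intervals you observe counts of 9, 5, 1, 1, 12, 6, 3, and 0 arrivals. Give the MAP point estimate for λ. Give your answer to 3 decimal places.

λ̂_MAP = 3.545

Σxᵢ = 9+5+1+1+12+6+3+0 = 37, with n = 8.
Posterior ∝ λ^2e^(−3λ) · λ^37e^(−8λ) = λ^39e^(−11λ), i.e. Gamma(shape=40, rate=11).
The mode of a Gamma(a, b) with a ≥ 1 (shape–rate) is (a−1)/b = 39/11 ≈ 3.545.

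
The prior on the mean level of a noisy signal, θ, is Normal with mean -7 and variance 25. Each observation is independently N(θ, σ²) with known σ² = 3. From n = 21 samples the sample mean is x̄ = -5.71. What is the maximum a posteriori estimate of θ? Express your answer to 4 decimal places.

θ̂_MAP = -5.7173

n = 21, x̄ = -5.71.
For a Normal prior and Normal likelihood with known variance, the posterior is Normal; its mode equals its mean, the precision-weighted average.
Prior precision 1/σ₀² = 1/25 = 0.04; data precision n/σ² = 21/3 = 7.
θ̂ = (0.04·(-7) + 7·(-5.71)) / (0.04 + 7) = (-40.25)/7.04 = -4025/704 ≈ -5.7173.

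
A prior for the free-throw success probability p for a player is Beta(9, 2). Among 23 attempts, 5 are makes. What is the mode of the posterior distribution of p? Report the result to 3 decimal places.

p̂_MAP = 0.406

Prior: Beta(9, 2).
Data: 5 successes in 23 trials. The binomial likelihood contributes p^5(1−p)^18, so the posterior is Beta(9+5, 2+18) = Beta(14, 20).
For Beta(a, b) with a, b > 1 the mode is (a−1)/(a+b−2) = 13/32 ≈ 0.406.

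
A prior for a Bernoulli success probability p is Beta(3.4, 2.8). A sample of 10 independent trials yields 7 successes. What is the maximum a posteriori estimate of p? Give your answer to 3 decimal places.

Prior: Beta(3.4, 2.8).
Data: 7 successes in 10 trials. The binomial likelihood contributes p^7(1−p)^3, so the posterior is Beta(3.4+7, 2.8+3) = Beta(10.4, 5.8).
For Beta(a, b) with a, b > 1 the mode is (a−1)/(a+b−2) = 9.4/14.2 ≈ 0.662.

p̂_MAP = 0.662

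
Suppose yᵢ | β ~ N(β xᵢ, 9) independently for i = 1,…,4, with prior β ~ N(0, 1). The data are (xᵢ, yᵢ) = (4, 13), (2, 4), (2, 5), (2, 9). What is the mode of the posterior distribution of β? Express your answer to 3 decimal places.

log p(β | y) = −Σ(yᵢ − βxᵢ)²/(2·9) − β²/(2·1) + const.
Setting the derivative to zero: Σxᵢ(yᵢ − βxᵢ)/9 − β/1 = 0, so β = Σxᵢyᵢ / (Σxᵢ² + σ²/τ²).
Σxᵢyᵢ = 4·13 + 2·4 + 2·5 + 2·9 = 88; Σxᵢ² = 28; σ²/τ² = 9.
β̂_MAP = 88 / (28 + 9) = 88/37 ≈ 2.378.

β̂_MAP = 2.378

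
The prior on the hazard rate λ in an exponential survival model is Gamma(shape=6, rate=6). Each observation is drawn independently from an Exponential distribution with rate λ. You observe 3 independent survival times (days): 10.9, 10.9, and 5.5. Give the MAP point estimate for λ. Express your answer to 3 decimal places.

λ̂_MAP = 0.240

The Exponential(rate=λ) likelihood is ∝ λ^n e^(−λΣtᵢ). Here n = 3 and Σtᵢ = 10.9 + 10.9 + 5.5 = 27.3.
Posterior ∝ λ^5e^(−6λ) · λ^3e^(−27.3λ) = λ^8e^(−33.3λ), i.e. Gamma(9, 33.3).
Mode = (a−1)/b = 8/33.3 ≈ 0.240.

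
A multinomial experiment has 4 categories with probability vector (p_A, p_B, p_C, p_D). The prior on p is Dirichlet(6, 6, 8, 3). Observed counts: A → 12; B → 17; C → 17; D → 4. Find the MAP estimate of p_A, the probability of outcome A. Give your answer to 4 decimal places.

MAP estimate of p_A = 0.2464

The posterior is Dirichlet(αᵢ + nᵢ) = Dirichlet(18, 23, 25, 7).
For a Dirichlet(a₁,…,a_K) with all aᵢ > 1, the mode has j-th component (aⱼ − 1)/(Σaᵢ − K).
Here Σaᵢ = 73 and K = 4, so p_A = (18 − 1)/(73 − 4) = 17/69 ≈ 0.2464.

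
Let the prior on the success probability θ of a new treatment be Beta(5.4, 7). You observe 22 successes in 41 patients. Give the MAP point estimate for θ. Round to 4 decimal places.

θ̂_MAP = 0.5136

Prior: Beta(5.4, 7).
Data: 22 successes in 41 trials. The binomial likelihood contributes θ^22(1−θ)^19, so the posterior is Beta(5.4+22, 7+19) = Beta(27.4, 26).
For Beta(a, b) with a, b > 1 the mode is (a−1)/(a+b−2) = 26.4/51.4 ≈ 0.5136.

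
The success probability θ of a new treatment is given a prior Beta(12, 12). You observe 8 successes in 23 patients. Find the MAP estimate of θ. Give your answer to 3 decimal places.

θ̂_MAP = 0.422

Prior: Beta(12, 12).
Data: 8 successes in 23 trials. The binomial likelihood contributes θ^8(1−θ)^15, so the posterior is Beta(12+8, 12+15) = Beta(20, 27).
For Beta(a, b) with a, b > 1 the mode is (a−1)/(a+b−2) = 19/45 ≈ 0.422.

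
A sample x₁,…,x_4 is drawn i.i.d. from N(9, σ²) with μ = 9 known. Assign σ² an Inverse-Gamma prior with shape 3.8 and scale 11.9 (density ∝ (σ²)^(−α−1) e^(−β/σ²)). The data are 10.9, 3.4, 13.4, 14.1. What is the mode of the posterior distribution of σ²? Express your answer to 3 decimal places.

σ̂²_MAP = 7.657

Sum of squared deviations about the known mean: SS = (10.9−9)² + (3.4−9)² + (13.4−9)² + (14.1−9)² = 80.34.
The Normal likelihood contributes (σ²)^(−n/2) exp(−SS/(2σ²)), so the posterior is Inverse-Gamma(α + n/2, β + SS/2) = Inverse-Gamma(5.8, 52.07).
The mode of Inverse-Gamma(a, b) is b/(a+1) = 52.07/6.8 ≈ 7.657.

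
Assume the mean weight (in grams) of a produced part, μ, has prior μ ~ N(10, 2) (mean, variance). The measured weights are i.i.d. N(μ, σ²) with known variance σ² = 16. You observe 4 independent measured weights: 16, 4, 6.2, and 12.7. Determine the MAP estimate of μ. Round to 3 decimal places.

n = 4; x̄ = (16 + 4 + 6.2 + 12.7)/4 = 38.9/4 = 9.725.
For a Normal prior and Normal likelihood with known variance, the posterior is Normal; its mode equals its mean, the precision-weighted average.
Prior precision 1/σ₀² = 1/2 = 0.5; data precision n/σ² = 4/16 = 0.25.
μ̂ = (0.5·10 + 0.25·9.725) / (0.5 + 0.25) = 7.43125/0.75 = 1189/120 ≈ 9.908.

μ̂_MAP = 9.908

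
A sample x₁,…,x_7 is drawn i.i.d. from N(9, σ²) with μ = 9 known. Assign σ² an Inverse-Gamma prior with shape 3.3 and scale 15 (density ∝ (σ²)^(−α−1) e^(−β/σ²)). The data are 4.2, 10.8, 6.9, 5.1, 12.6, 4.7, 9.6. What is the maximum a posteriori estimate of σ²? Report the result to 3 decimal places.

Sum of squared deviations about the known mean: SS = (4.2−9)² + (10.8−9)² + (6.9−9)² + (5.1−9)² + (12.6−9)² + (4.7−9)² + (9.6−9)² = 77.71.
The Normal likelihood contributes (σ²)^(−n/2) exp(−SS/(2σ²)), so the posterior is Inverse-Gamma(α + n/2, β + SS/2) = Inverse-Gamma(6.8, 53.855).
The mode of Inverse-Gamma(a, b) is b/(a+1) = 53.855/7.8 ≈ 6.904.

σ̂²_MAP = 6.904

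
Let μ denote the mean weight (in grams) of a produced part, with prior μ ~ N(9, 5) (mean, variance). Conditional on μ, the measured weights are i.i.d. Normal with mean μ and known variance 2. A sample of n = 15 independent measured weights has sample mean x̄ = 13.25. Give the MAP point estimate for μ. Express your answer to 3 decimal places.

μ̂_MAP = 13.140

n = 15, x̄ = 13.25.
For a Normal prior and Normal likelihood with known variance, the posterior is Normal; its mode equals its mean, the precision-weighted average.
Prior precision 1/σ₀² = 1/5 = 0.2; data precision n/σ² = 15/2 = 7.5.
μ̂ = (0.2·9 + 7.5·13.25) / (0.2 + 7.5) = 101.175/7.7 = 4047/308 ≈ 13.140.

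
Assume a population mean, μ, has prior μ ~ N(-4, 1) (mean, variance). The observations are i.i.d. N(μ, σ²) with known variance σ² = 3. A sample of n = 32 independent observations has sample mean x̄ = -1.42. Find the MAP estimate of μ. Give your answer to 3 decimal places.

μ̂_MAP = -1.641

n = 32, x̄ = -1.42.
For a Normal prior and Normal likelihood with known variance, the posterior is Normal; its mode equals its mean, the precision-weighted average.
Prior precision 1/σ₀² = 1/1 = 1; data precision n/σ² = 32/3.
μ̂ = (1·(-4) + (32/3)·(-1.42)) / (1 + 32/3) = (-1436/75)/(35/3) = -1436/875 ≈ -1.641.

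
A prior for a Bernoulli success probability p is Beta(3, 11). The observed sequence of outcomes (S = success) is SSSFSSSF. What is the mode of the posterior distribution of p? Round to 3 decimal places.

p̂_MAP = 0.400

Prior: Beta(3, 11).
Data: 6 successes in 8 trials (from the sequence). The binomial likelihood contributes p^6(1−p)^2, so the posterior is Beta(3+6, 11+2) = Beta(9, 13).
For Beta(a, b) with a, b > 1 the mode is (a−1)/(a+b−2) = 8/20 ≈ 0.400.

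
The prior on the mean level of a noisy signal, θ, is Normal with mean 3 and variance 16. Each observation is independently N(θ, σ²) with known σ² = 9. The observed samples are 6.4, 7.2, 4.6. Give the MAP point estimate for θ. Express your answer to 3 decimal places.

θ̂_MAP = 5.582

n = 3; x̄ = (6.4 + 7.2 + 4.6)/3 = 18.2/3 = 91/15 ≈ 6.0667.
For a Normal prior and Normal likelihood with known variance, the posterior is Normal; its mode equals its mean, the precision-weighted average.
Prior precision 1/σ₀² = 1/16 = 0.0625; data precision n/σ² = 3/9 = 1/3.
θ̂ = (0.0625·3 + (1/3)·(91/15)) / (0.0625 + 1/3) = (1591/720)/(19/48) = 1591/285 ≈ 5.582.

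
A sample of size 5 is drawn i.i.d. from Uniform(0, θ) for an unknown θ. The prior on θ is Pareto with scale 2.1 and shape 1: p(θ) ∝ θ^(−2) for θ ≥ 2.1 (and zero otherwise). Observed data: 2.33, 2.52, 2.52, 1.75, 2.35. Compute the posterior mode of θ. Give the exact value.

θ̂_MAP = 2.52

The Uniform(0, θ) likelihood is θ^(−n) for θ ≥ max(xᵢ), zero otherwise. Here max(xᵢ) = 2.52.
Posterior ∝ θ^(−2) · θ^(−5) = θ^(−7) on θ ≥ max(2.1, 2.52) = 2.52.
This density is strictly decreasing in θ, so the posterior mode lies at the lower boundary of the support.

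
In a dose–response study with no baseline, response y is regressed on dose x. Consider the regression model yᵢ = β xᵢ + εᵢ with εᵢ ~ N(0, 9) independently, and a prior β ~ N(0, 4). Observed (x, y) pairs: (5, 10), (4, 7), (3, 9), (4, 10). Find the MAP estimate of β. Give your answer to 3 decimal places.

β̂_MAP = 2.125

log p(β | y) = −Σ(yᵢ − βxᵢ)²/(2·9) − β²/(2·4) + const.
Setting the derivative to zero: Σxᵢ(yᵢ − βxᵢ)/9 − β/4 = 0, so β = Σxᵢyᵢ / (Σxᵢ² + σ²/τ²).
Σxᵢyᵢ = 5·10 + 4·7 + 3·9 + 4·10 = 145; Σxᵢ² = 66; σ²/τ² = 2.25.
β̂_MAP = 145 / (66 + 2.25) = 145/68.25 ≈ 2.125.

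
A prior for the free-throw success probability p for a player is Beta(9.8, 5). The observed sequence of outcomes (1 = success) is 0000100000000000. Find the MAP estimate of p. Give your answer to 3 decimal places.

p̂_MAP = 0.340

Prior: Beta(9.8, 5).
Data: 1 success in 16 trials (from the sequence). The binomial likelihood contributes p(1−p)^15, so the posterior is Beta(9.8+1, 5+15) = Beta(10.8, 20).
For Beta(a, b) with a, b > 1 the mode is (a−1)/(a+b−2) = 9.8/28.8 ≈ 0.340.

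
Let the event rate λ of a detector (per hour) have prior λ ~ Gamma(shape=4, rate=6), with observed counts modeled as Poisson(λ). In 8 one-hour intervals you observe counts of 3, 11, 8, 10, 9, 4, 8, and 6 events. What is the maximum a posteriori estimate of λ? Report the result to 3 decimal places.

λ̂_MAP = 4.429

Σxᵢ = 3+11+8+10+9+4+8+6 = 59, with n = 8.
Posterior ∝ λ^3e^(−6λ) · λ^59e^(−8λ) = λ^62e^(−14λ), i.e. Gamma(shape=63, rate=14).
The mode of a Gamma(a, b) with a ≥ 1 (shape–rate) is (a−1)/b = 62/14 ≈ 4.429.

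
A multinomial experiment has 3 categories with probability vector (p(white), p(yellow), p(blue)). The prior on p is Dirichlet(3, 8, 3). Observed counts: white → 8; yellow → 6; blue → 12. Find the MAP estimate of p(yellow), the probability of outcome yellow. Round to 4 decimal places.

MAP estimate of p(yellow) = 0.3514

The posterior is Dirichlet(αᵢ + nᵢ) = Dirichlet(11, 14, 15).
For a Dirichlet(a₁,…,a_K) with all aᵢ > 1, the mode has j-th component (aⱼ − 1)/(Σaᵢ − K).
Here Σaᵢ = 40 and K = 3, so p(yellow) = (14 − 1)/(40 − 3) = 13/37 ≈ 0.3514.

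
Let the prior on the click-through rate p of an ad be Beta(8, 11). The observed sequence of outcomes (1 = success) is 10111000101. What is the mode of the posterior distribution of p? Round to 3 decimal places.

p̂_MAP = 0.464

Prior: Beta(8, 11).
Data: 6 successes in 11 trials (from the sequence). The binomial likelihood contributes p^6(1−p)^5, so the posterior is Beta(8+6, 11+5) = Beta(14, 16).
For Beta(a, b) with a, b > 1 the mode is (a−1)/(a+b−2) = 13/28 ≈ 0.464.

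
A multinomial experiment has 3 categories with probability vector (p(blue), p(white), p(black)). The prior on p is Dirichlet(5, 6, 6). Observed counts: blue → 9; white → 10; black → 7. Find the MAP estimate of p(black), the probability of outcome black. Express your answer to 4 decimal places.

MAP estimate of p(black) = 0.3000

The posterior is Dirichlet(αᵢ + nᵢ) = Dirichlet(14, 16, 13).
For a Dirichlet(a₁,…,a_K) with all aᵢ > 1, the mode has j-th component (aⱼ − 1)/(Σaᵢ − K).
Here Σaᵢ = 43 and K = 3, so p(black) = (13 − 1)/(43 − 3) = 12/40 ≈ 0.3000.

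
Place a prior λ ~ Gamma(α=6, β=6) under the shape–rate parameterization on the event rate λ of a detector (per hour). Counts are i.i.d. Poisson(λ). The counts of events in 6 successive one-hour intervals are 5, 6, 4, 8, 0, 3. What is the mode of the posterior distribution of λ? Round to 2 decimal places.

Σxᵢ = 5+6+4+8+0+3 = 26, with n = 6.
Posterior ∝ λ^5e^(−6λ) · λ^26e^(−6λ) = λ^31e^(−12λ), i.e. Gamma(shape=32, rate=12).
The mode of a Gamma(a, b) with a ≥ 1 (shape–rate) is (a−1)/b = 31/12 ≈ 2.58.

λ̂_MAP = 2.58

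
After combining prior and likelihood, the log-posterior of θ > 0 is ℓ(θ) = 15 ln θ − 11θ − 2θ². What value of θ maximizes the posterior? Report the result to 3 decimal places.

ℓ'(θ) = 15/θ − 11 − 4θ. Setting this to zero and multiplying by θ: 4θ² + 11θ − 15 = 0.
θ = (−11 + √(11² + 4·4·15)) / (2·4) = (−11 + √361) / 8 = (−11 + 19)/8 = 1.
ℓ''(θ) = −15/θ² − 4 < 0, confirming a maximum.

θ̂_MAP = 1.000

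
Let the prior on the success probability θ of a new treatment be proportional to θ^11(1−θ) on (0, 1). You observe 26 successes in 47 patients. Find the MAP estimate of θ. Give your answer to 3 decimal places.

The prior density ∝ θ^11(1−θ)^1 is the kernel of Beta(12, 2).
Data: 26 successes in 47 trials. The binomial likelihood contributes θ^26(1−θ)^21, so the posterior is Beta(12+26, 2+21) = Beta(38, 23).
For Beta(a, b) with a, b > 1 the mode is (a−1)/(a+b−2) = 37/59 ≈ 0.627.

θ̂_MAP = 0.627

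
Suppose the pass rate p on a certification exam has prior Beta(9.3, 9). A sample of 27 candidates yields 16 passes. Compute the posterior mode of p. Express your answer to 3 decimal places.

p̂_MAP = 0.561

Prior: Beta(9.3, 9).
Data: 16 successes in 27 trials. The binomial likelihood contributes p^16(1−p)^11, so the posterior is Beta(9.3+16, 9+11) = Beta(25.3, 20).
For Beta(a, b) with a, b > 1 the mode is (a−1)/(a+b−2) = 24.3/43.3 ≈ 0.561.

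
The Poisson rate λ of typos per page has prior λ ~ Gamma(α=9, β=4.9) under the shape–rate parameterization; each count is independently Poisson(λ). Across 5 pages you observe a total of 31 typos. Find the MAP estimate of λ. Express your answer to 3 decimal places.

λ̂_MAP = 3.939

Σxᵢ = 31, n = 5.
Posterior ∝ λ^8e^(−4.9λ) · λ^31e^(−5λ) = λ^39e^(−9.9λ), i.e. Gamma(shape=40, rate=9.9).
The mode of a Gamma(a, b) with a ≥ 1 (shape–rate) is (a−1)/b = 39/9.9 ≈ 3.939.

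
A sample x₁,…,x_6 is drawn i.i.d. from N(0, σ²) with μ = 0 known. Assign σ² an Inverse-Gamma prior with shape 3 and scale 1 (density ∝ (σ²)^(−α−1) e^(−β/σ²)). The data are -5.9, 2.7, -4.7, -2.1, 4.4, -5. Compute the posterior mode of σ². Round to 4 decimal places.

Sum of squared deviations about the known mean: SS = (-5.9−0)² + (2.7−0)² + (-4.7−0)² + (-2.1−0)² + (4.4−0)² + (-5−0)² = 112.96.
The Normal likelihood contributes (σ²)^(−n/2) exp(−SS/(2σ²)), so the posterior is Inverse-Gamma(α + n/2, β + SS/2) = Inverse-Gamma(6, 57.48).
The mode of Inverse-Gamma(a, b) is b/(a+1) = 57.48/7 ≈ 8.2114.

σ̂²_MAP = 8.2114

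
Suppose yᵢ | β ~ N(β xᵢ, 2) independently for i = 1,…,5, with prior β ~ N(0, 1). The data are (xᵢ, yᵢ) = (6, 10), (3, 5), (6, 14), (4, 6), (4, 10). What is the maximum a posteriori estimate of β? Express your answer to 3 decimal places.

log p(β | y) = −Σ(yᵢ − βxᵢ)²/(2·2) − β²/(2·1) + const.
Setting the derivative to zero: Σxᵢ(yᵢ − βxᵢ)/2 − β/1 = 0, so β = Σxᵢyᵢ / (Σxᵢ² + σ²/τ²).
Σxᵢyᵢ = 6·10 + 3·5 + 6·14 + 4·6 + 4·10 = 223; Σxᵢ² = 113; σ²/τ² = 2.
β̂_MAP = 223 / (113 + 2) = 223/115 ≈ 1.939.

β̂_MAP = 1.939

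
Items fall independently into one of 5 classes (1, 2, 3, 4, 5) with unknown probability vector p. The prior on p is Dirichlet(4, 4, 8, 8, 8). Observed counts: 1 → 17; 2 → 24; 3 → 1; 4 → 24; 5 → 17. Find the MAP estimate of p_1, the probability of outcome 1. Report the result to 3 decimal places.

The posterior is Dirichlet(αᵢ + nᵢ) = Dirichlet(21, 28, 9, 32, 25).
For a Dirichlet(a₁,…,a_K) with all aᵢ > 1, the mode has j-th component (aⱼ − 1)/(Σaᵢ − K).
Here Σaᵢ = 115 and K = 5, so p_1 = (21 − 1)/(115 − 5) = 20/110 ≈ 0.182.

MAP estimate: 0.182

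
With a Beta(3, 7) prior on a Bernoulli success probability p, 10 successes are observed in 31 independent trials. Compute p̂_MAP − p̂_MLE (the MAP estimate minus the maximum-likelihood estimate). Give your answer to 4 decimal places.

MAP − MLE = -0.0149

Posterior is Beta(13, 28); MAP = (13−1)/(41−2) = 12/39 ≈ 0.30769.
MLE ignores the prior: p̂_MLE = k/n = 10/31 ≈ 0.32258.
Difference = 12/39 − 10/31 = -6/403 ≈ -0.0149.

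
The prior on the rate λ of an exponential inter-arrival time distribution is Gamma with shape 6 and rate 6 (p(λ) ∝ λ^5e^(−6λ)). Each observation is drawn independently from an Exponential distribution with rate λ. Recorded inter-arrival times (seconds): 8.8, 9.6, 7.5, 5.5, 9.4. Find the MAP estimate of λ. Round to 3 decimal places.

The Exponential(rate=λ) likelihood is ∝ λ^n e^(−λΣtᵢ). Here n = 5 and Σtᵢ = 8.8 + 9.6 + 7.5 + 5.5 + 9.4 = 40.8.
Posterior ∝ λ^5e^(−6λ) · λ^5e^(−40.8λ) = λ^10e^(−46.8λ), i.e. Gamma(11, 46.8).
Mode = (a−1)/b = 10/46.8 ≈ 0.214.

λ̂_MAP = 0.214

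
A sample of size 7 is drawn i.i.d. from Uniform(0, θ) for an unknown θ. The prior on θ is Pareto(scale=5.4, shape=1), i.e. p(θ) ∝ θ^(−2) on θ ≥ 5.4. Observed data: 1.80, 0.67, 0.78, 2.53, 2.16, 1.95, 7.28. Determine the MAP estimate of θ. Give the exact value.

θ̂_MAP = 7.28

The Uniform(0, θ) likelihood is θ^(−n) for θ ≥ max(xᵢ), zero otherwise. Here max(xᵢ) = 7.28.
Posterior ∝ θ^(−2) · θ^(−7) = θ^(−9) on θ ≥ max(5.4, 7.28) = 7.28.
This density is strictly decreasing in θ, so the posterior mode lies at the lower boundary of the support.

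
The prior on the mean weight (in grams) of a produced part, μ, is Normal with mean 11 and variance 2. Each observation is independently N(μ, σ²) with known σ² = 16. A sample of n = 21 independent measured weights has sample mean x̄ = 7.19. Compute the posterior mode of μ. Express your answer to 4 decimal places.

n = 21, x̄ = 7.19.
For a Normal prior and Normal likelihood with known variance, the posterior is Normal; its mode equals its mean, the precision-weighted average.
Prior precision 1/σ₀² = 1/2 = 0.5; data precision n/σ² = 21/16 = 1.3125.
μ̂ = (0.5·11 + 1.3125·7.19) / (0.5 + 1.3125) = 14.936875/1.8125 = 23899/2900 ≈ 8.2410.

μ̂_MAP = 8.2410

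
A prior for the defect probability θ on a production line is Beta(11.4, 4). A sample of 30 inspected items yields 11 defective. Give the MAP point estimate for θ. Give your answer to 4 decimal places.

θ̂_MAP = 0.4931

Prior: Beta(11.4, 4).
Data: 11 successes in 30 trials. The binomial likelihood contributes θ^11(1−θ)^19, so the posterior is Beta(11.4+11, 4+19) = Beta(22.4, 23).
For Beta(a, b) with a, b > 1 the mode is (a−1)/(a+b−2) = 21.4/43.4 ≈ 0.4931.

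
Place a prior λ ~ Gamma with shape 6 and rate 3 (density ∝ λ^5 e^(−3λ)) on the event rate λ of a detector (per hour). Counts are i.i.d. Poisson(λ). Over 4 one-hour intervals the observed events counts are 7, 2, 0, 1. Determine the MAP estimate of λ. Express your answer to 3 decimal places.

λ̂_MAP = 2.143

Σxᵢ = 7+2+0+1 = 10, with n = 4.
Posterior ∝ λ^5e^(−3λ) · λ^10e^(−4λ) = λ^15e^(−7λ), i.e. Gamma(shape=16, rate=7).
The mode of a Gamma(a, b) with a ≥ 1 (shape–rate) is (a−1)/b = 15/7 ≈ 2.143.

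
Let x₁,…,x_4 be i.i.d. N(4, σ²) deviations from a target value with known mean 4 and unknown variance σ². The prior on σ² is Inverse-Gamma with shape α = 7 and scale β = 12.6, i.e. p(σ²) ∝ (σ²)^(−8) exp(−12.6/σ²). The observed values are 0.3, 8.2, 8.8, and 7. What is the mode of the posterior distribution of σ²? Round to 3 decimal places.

σ̂²_MAP = 4.429

Sum of squared deviations about the known mean: SS = (0.3−4)² + (8.2−4)² + (8.8−4)² + (7−4)² = 63.37.
The Normal likelihood contributes (σ²)^(−n/2) exp(−SS/(2σ²)), so the posterior is Inverse-Gamma(α + n/2, β + SS/2) = Inverse-Gamma(9, 44.285).
The mode of Inverse-Gamma(a, b) is b/(a+1) = 44.285/10 ≈ 4.429.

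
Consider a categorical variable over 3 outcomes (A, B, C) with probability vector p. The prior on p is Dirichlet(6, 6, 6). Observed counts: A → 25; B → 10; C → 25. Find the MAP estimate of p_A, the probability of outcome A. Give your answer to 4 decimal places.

The posterior is Dirichlet(αᵢ + nᵢ) = Dirichlet(31, 16, 31).
For a Dirichlet(a₁,…,a_K) with all aᵢ > 1, the mode has j-th component (aⱼ − 1)/(Σaᵢ − K).
Here Σaᵢ = 78 and K = 3, so p_A = (31 − 1)/(78 − 3) = 30/75 ≈ 0.4000.

MAP estimate of p_A = 0.4000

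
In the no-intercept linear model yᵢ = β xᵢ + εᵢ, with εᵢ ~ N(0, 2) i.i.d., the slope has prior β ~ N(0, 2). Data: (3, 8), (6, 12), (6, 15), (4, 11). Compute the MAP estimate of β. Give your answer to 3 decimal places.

log p(β | y) = −Σ(yᵢ − βxᵢ)²/(2·2) − β²/(2·2) + const.
Setting the derivative to zero: Σxᵢ(yᵢ − βxᵢ)/2 − β/2 = 0, so β = Σxᵢyᵢ / (Σxᵢ² + σ²/τ²).
Σxᵢyᵢ = 3·8 + 6·12 + 6·15 + 4·11 = 230; Σxᵢ² = 97; σ²/τ² = 1.
β̂_MAP = 230 / (97 + 1) = 230/98 ≈ 2.347.

β̂_MAP = 2.347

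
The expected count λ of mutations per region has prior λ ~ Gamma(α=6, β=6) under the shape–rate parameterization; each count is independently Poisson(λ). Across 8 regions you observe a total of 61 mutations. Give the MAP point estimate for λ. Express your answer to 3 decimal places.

λ̂_MAP = 4.714

Σxᵢ = 61, n = 8.
Posterior ∝ λ^5e^(−6λ) · λ^61e^(−8λ) = λ^66e^(−14λ), i.e. Gamma(shape=67, rate=14).
The mode of a Gamma(a, b) with a ≥ 1 (shape–rate) is (a−1)/b = 66/14 ≈ 4.714.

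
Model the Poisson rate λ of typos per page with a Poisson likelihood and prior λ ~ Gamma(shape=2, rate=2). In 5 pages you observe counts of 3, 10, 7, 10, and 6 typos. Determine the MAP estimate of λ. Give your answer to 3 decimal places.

Σxᵢ = 3+10+7+10+6 = 36, with n = 5.
Posterior ∝ λe^(−2λ) · λ^36e^(−5λ) = λ^37e^(−7λ), i.e. Gamma(shape=38, rate=7).
The mode of a Gamma(a, b) with a ≥ 1 (shape–rate) is (a−1)/b = 37/7 ≈ 5.286.

λ̂_MAP = 5.286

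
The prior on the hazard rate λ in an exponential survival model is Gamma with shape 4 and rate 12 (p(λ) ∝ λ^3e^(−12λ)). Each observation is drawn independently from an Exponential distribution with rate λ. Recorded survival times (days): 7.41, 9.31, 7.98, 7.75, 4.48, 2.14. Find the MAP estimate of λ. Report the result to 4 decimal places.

λ̂_MAP = 0.1762

The Exponential(rate=λ) likelihood is ∝ λ^n e^(−λΣtᵢ). Here n = 6 and Σtᵢ = 7.41 + 9.31 + 7.98 + 7.75 + 4.48 + 2.14 = 39.07.
Posterior ∝ λ^3e^(−12λ) · λ^6e^(−39.07λ) = λ^9e^(−51.07λ), i.e. Gamma(10, 51.07).
Mode = (a−1)/b = 9/51.07 ≈ 0.1762.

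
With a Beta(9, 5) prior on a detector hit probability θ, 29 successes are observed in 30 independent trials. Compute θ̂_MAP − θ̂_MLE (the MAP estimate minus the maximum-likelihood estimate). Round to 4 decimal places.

Posterior is Beta(38, 6); MAP = (38−1)/(44−2) = 37/42 ≈ 0.88095.
MLE ignores the prior: θ̂_MLE = k/n = 29/30 ≈ 0.96667.
Difference = 37/42 − 29/30 = -3/35 ≈ -0.0857.

MAP − MLE = -0.0857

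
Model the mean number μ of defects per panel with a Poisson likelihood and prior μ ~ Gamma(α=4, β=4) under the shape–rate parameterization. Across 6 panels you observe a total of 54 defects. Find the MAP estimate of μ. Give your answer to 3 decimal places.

μ̂_MAP = 5.700

Σxᵢ = 54, n = 6.
Posterior ∝ μ^3e^(−4μ) · μ^54e^(−6μ) = μ^57e^(−10μ), i.e. Gamma(shape=58, rate=10).
The mode of a Gamma(a, b) with a ≥ 1 (shape–rate) is (a−1)/b = 57/10 ≈ 5.700.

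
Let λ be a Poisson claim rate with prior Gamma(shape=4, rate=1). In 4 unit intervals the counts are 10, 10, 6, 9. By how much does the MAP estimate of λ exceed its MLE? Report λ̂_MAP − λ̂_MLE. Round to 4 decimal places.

Σxᵢ = 35. Posterior is Gamma(39, 5); MAP = (39−1)/5 = 38/5 ≈ 7.60000.
MLE = x̄ = 35/4 ≈ 8.75000.
Difference = 38/5 − 35/4 = -23/20 ≈ -1.1500.

MAP − MLE = -1.1500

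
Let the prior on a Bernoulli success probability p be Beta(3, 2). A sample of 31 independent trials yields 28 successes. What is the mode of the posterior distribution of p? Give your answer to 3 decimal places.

Prior: Beta(3, 2).
Data: 28 successes in 31 trials. The binomial likelihood contributes p^28(1−p)^3, so the posterior is Beta(3+28, 2+3) = Beta(31, 5).
For Beta(a, b) with a, b > 1 the mode is (a−1)/(a+b−2) = 30/34 ≈ 0.882.

p̂_MAP = 0.882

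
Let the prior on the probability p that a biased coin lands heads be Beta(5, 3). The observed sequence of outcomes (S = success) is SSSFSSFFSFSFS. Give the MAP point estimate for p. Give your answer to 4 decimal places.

p̂_MAP = 0.6316

Prior: Beta(5, 3).
Data: 8 successes in 13 trials (from the sequence). The binomial likelihood contributes p^8(1−p)^5, so the posterior is Beta(5+8, 3+5) = Beta(13, 8).
For Beta(a, b) with a, b > 1 the mode is (a−1)/(a+b−2) = 12/19 ≈ 0.6316.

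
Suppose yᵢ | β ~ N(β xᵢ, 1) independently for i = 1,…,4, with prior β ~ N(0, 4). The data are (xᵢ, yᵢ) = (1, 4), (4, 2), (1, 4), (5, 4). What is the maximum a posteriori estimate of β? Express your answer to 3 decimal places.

log p(β | y) = −Σ(yᵢ − βxᵢ)²/(2·1) − β²/(2·4) + const.
Setting the derivative to zero: Σxᵢ(yᵢ − βxᵢ)/1 − β/4 = 0, so β = Σxᵢyᵢ / (Σxᵢ² + σ²/τ²).
Σxᵢyᵢ = 1·4 + 4·2 + 1·4 + 5·4 = 36; Σxᵢ² = 43; σ²/τ² = 0.25.
β̂_MAP = 36 / (43 + 0.25) = 36/43.25 ≈ 0.832.

β̂_MAP = 0.832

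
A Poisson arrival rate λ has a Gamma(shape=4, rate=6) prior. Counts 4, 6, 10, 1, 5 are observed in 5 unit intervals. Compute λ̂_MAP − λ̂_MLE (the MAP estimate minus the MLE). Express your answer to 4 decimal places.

MAP − MLE = -2.5636

Σxᵢ = 26. Posterior is Gamma(30, 11); MAP = (30−1)/11 = 29/11 ≈ 2.63636.
MLE = x̄ = 26/5 ≈ 5.20000.
Difference = 29/11 − 26/5 = -141/55 ≈ -2.5636.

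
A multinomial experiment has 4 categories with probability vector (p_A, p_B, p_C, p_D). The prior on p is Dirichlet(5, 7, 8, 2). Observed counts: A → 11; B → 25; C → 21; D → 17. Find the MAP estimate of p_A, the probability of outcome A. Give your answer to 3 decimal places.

MAP estimate of p_A = 0.163

The posterior is Dirichlet(αᵢ + nᵢ) = Dirichlet(16, 32, 29, 19).
For a Dirichlet(a₁,…,a_K) with all aᵢ > 1, the mode has j-th component (aⱼ − 1)/(Σaᵢ − K).
Here Σaᵢ = 96 and K = 4, so p_A = (16 − 1)/(96 − 4) = 15/92 ≈ 0.163.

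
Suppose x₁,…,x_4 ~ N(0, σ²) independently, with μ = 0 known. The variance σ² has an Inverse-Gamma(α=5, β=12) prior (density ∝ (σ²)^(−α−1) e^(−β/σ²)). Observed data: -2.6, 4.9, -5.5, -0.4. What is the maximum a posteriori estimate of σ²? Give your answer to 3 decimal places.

Sum of squared deviations about the known mean: SS = (-2.6−0)² + (4.9−0)² + (-5.5−0)² + (-0.4−0)² = 61.18.
The Normal likelihood contributes (σ²)^(−n/2) exp(−SS/(2σ²)), so the posterior is Inverse-Gamma(α + n/2, β + SS/2) = Inverse-Gamma(7, 42.59).
The mode of Inverse-Gamma(a, b) is b/(a+1) = 42.59/8 ≈ 5.324.

σ̂²_MAP = 5.324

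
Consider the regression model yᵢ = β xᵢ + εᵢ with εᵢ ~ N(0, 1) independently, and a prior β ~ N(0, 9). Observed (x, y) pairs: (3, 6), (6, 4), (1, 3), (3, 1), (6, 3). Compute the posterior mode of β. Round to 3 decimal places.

β̂_MAP = 0.724

log p(β | y) = −Σ(yᵢ − βxᵢ)²/(2·1) − β²/(2·9) + const.
Setting the derivative to zero: Σxᵢ(yᵢ − βxᵢ)/1 − β/9 = 0, so β = Σxᵢyᵢ / (Σxᵢ² + σ²/τ²).
Σxᵢyᵢ = 3·6 + 6·4 + 1·3 + 3·1 + 6·3 = 66; Σxᵢ² = 91; σ²/τ² = 1/9.
β̂_MAP = 66 / (91 + 1/9) = 66/(820/9) = 297/410 ≈ 0.724.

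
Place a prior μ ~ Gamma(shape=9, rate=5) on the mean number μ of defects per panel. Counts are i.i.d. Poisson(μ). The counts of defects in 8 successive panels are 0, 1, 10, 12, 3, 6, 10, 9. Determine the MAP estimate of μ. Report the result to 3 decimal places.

Σxᵢ = 0+1+10+12+3+6+10+9 = 51, with n = 8.
Posterior ∝ μ^8e^(−5μ) · μ^51e^(−8μ) = μ^59e^(−13μ), i.e. Gamma(shape=60, rate=13).
The mode of a Gamma(a, b) with a ≥ 1 (shape–rate) is (a−1)/b = 59/13 ≈ 4.538.

μ̂_MAP = 4.538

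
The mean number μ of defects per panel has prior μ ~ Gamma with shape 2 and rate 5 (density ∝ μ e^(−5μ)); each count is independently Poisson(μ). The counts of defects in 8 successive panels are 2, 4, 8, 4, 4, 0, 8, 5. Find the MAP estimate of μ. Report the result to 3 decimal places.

Σxᵢ = 2+4+8+4+4+0+8+5 = 35, with n = 8.
Posterior ∝ μe^(−5μ) · μ^35e^(−8μ) = μ^36e^(−13μ), i.e. Gamma(shape=37, rate=13).
The mode of a Gamma(a, b) with a ≥ 1 (shape–rate) is (a−1)/b = 36/13 ≈ 2.769.

μ̂_MAP = 2.769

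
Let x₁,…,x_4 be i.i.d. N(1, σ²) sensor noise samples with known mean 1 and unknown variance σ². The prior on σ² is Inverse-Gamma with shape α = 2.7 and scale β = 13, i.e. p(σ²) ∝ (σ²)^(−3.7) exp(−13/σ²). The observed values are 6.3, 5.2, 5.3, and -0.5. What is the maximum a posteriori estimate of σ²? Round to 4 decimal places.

Sum of squared deviations about the known mean: SS = (6.3−1)² + (5.2−1)² + (5.3−1)² + (-0.5−1)² = 66.47.
The Normal likelihood contributes (σ²)^(−n/2) exp(−SS/(2σ²)), so the posterior is Inverse-Gamma(α + n/2, β + SS/2) = Inverse-Gamma(4.7, 46.235).
The mode of Inverse-Gamma(a, b) is b/(a+1) = 46.235/5.7 ≈ 8.1114.

σ̂²_MAP = 8.1114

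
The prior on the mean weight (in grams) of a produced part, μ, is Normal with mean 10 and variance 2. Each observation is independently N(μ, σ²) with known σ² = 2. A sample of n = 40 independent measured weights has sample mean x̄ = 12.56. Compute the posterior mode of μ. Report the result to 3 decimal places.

μ̂_MAP = 12.498

n = 40, x̄ = 12.56.
For a Normal prior and Normal likelihood with known variance, the posterior is Normal; its mode equals its mean, the precision-weighted average.
Prior precision 1/σ₀² = 1/2 = 0.5; data precision n/σ² = 40/2 = 20.
μ̂ = (0.5·10 + 20·12.56) / (0.5 + 20) = 256.2/20.5 = 2562/205 ≈ 12.498.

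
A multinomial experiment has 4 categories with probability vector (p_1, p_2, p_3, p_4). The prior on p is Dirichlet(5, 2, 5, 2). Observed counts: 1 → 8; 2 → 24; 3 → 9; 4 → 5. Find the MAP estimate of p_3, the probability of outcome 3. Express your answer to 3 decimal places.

MAP estimate: 0.232

The posterior is Dirichlet(αᵢ + nᵢ) = Dirichlet(13, 26, 14, 7).
For a Dirichlet(a₁,…,a_K) with all aᵢ > 1, the mode has j-th component (aⱼ − 1)/(Σaᵢ − K).
Here Σaᵢ = 60 and K = 4, so p_3 = (14 − 1)/(60 − 4) = 13/56 ≈ 0.232.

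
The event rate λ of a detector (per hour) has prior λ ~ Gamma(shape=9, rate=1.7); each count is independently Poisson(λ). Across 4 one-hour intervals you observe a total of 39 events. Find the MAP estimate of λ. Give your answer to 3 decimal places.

Σxᵢ = 39, n = 4.
Posterior ∝ λ^8e^(−1.7λ) · λ^39e^(−4λ) = λ^47e^(−5.7λ), i.e. Gamma(shape=48, rate=5.7).
The mode of a Gamma(a, b) with a ≥ 1 (shape–rate) is (a−1)/b = 47/5.7 ≈ 8.246.

λ̂_MAP = 8.246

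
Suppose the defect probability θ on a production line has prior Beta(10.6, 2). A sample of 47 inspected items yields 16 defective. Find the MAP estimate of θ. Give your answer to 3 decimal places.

θ̂_MAP = 0.444

Prior: Beta(10.6, 2).
Data: 16 successes in 47 trials. The binomial likelihood contributes θ^16(1−θ)^31, so the posterior is Beta(10.6+16, 2+31) = Beta(26.6, 33).
For Beta(a, b) with a, b > 1 the mode is (a−1)/(a+b−2) = 25.6/57.6 ≈ 0.444.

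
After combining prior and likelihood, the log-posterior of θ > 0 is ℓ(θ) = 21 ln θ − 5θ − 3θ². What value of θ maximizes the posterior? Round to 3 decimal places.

θ̂_MAP = 1.500

ℓ'(θ) = 21/θ − 5 − 6θ. Setting this to zero and multiplying by θ: 6θ² + 5θ − 21 = 0.
θ = (−5 + √(5² + 4·6·21)) / (2·6) = (−5 + √529) / 12 = (−5 + 23)/12 = 3/2.
ℓ''(θ) = −21/θ² − 6 < 0, confirming a maximum.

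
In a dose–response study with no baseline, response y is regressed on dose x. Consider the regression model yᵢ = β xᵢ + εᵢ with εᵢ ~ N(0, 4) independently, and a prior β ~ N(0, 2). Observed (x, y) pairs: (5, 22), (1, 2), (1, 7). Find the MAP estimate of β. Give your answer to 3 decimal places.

log p(β | y) = −Σ(yᵢ − βxᵢ)²/(2·4) − β²/(2·2) + const.
Setting the derivative to zero: Σxᵢ(yᵢ − βxᵢ)/4 − β/2 = 0, so β = Σxᵢyᵢ / (Σxᵢ² + σ²/τ²).
Σxᵢyᵢ = 5·22 + 1·2 + 1·7 = 119; Σxᵢ² = 27; σ²/τ² = 2.
β̂_MAP = 119 / (27 + 2) = 119/29 ≈ 4.103.

β̂_MAP = 4.103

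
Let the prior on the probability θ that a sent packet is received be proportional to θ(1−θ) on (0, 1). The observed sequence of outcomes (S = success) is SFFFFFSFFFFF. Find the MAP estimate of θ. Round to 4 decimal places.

θ̂_MAP = 0.2143

The prior density ∝ θ(1−θ)^1 is the kernel of Beta(2, 2).
Data: 2 successes in 12 trials (from the sequence). The binomial likelihood contributes θ^2(1−θ)^10, so the posterior is Beta(2+2, 2+10) = Beta(4, 12).
For Beta(a, b) with a, b > 1 the mode is (a−1)/(a+b−2) = 3/14 ≈ 0.2143.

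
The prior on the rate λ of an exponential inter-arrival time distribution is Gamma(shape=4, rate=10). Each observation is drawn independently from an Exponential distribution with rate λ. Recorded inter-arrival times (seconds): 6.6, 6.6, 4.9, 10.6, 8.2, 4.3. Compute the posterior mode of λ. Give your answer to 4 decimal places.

The Exponential(rate=λ) likelihood is ∝ λ^n e^(−λΣtᵢ). Here n = 6 and Σtᵢ = 6.6 + 6.6 + 4.9 + 10.6 + 8.2 + 4.3 = 41.2.
Posterior ∝ λ^3e^(−10λ) · λ^6e^(−41.2λ) = λ^9e^(−51.2λ), i.e. Gamma(10, 51.2).
Mode = (a−1)/b = 9/51.2 ≈ 0.1758.

λ̂_MAP = 0.1758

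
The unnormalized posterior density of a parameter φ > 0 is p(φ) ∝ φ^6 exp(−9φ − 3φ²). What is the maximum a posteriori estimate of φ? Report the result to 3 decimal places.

ℓ'(φ) = 6/φ − 9 − 6φ. Setting this to zero and multiplying by φ: 6φ² + 9φ − 6 = 0.
φ = (−9 + √(9² + 4·6·6)) / (2·6) = (−9 + √225) / 12 = (−9 + 15)/12 = 1/2.
ℓ''(φ) = −6/φ² − 6 < 0, confirming a maximum.

φ̂_MAP = 0.500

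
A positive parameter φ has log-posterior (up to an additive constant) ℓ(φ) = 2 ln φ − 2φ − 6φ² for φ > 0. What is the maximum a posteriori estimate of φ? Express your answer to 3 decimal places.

φ̂_MAP = 0.333

ℓ'(φ) = 2/φ − 2 − 12φ. Setting this to zero and multiplying by φ: 12φ² + 2φ − 2 = 0.
φ = (−2 + √(2² + 4·12·2)) / (2·12) = (−2 + √100) / 24 = (−2 + 10)/24 = 1/3.
ℓ''(φ) = −2/φ² − 12 < 0, confirming a maximum.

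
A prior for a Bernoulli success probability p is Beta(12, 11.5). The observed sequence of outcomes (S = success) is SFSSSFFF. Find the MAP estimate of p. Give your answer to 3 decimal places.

Prior: Beta(12, 11.5).
Data: 4 successes in 8 trials (from the sequence). The binomial likelihood contributes p^4(1−p)^4, so the posterior is Beta(12+4, 11.5+4) = Beta(16, 15.5).
For Beta(a, b) with a, b > 1 the mode is (a−1)/(a+b−2) = 15/29.5 ≈ 0.508.

p̂_MAP = 0.508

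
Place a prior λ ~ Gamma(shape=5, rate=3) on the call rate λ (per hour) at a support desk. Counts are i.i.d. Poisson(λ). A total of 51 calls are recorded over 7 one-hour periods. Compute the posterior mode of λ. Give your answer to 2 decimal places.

Σxᵢ = 51, n = 7.
Posterior ∝ λ^4e^(−3λ) · λ^51e^(−7λ) = λ^55e^(−10λ), i.e. Gamma(shape=56, rate=10).
The mode of a Gamma(a, b) with a ≥ 1 (shape–rate) is (a−1)/b = 55/10 ≈ 5.50.

λ̂_MAP = 5.50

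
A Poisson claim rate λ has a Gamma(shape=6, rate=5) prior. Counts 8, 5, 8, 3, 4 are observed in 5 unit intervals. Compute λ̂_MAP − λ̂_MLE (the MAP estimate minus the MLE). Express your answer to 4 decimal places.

Σxᵢ = 28. Posterior is Gamma(34, 10); MAP = (34−1)/10 = 33/10 ≈ 3.30000.
MLE = x̄ = 28/5 ≈ 5.60000.
Difference = 33/10 − 28/5 = -23/10 ≈ -2.3000.

MAP − MLE = -2.3000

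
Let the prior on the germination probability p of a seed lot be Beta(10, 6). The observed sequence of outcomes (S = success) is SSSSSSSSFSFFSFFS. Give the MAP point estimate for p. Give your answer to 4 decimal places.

p̂_MAP = 0.6667

Prior: Beta(10, 6).
Data: 11 successes in 16 trials (from the sequence). The binomial likelihood contributes p^11(1−p)^5, so the posterior is Beta(10+11, 6+5) = Beta(21, 11).
For Beta(a, b) with a, b > 1 the mode is (a−1)/(a+b−2) = 20/30 ≈ 0.6667.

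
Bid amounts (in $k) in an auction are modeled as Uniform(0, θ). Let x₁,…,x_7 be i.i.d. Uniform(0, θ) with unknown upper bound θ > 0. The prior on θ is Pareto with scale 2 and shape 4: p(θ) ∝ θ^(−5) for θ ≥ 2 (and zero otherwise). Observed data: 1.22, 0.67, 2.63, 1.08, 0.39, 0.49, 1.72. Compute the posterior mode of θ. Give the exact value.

The Uniform(0, θ) likelihood is θ^(−n) for θ ≥ max(xᵢ), zero otherwise. Here max(xᵢ) = 2.63.
Posterior ∝ θ^(−5) · θ^(−7) = θ^(−12) on θ ≥ max(2, 2.63) = 2.63.
This density is strictly decreasing in θ, so the posterior mode lies at the lower boundary of the support.

θ̂_MAP = 2.63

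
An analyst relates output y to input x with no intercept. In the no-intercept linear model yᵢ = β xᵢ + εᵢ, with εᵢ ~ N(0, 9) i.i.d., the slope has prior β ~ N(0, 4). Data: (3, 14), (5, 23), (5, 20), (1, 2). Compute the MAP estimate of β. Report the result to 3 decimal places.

log p(β | y) = −Σ(yᵢ − βxᵢ)²/(2·9) − β²/(2·4) + const.
Setting the derivative to zero: Σxᵢ(yᵢ − βxᵢ)/9 − β/4 = 0, so β = Σxᵢyᵢ / (Σxᵢ² + σ²/τ²).
Σxᵢyᵢ = 3·14 + 5·23 + 5·20 + 1·2 = 259; Σxᵢ² = 60; σ²/τ² = 2.25.
β̂_MAP = 259 / (60 + 2.25) = 259/62.25 ≈ 4.161.

β̂_MAP = 4.161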